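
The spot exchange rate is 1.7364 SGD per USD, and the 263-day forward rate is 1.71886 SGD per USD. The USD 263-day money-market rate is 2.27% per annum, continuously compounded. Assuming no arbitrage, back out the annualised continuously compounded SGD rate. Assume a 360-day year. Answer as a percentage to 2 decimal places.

0.88%

T = 263/360 years.
By CIP, F/S equals the SGD-to-USD growth ratio: 1.71886/1.7364 = 0.9898986.
USD growth factor: e^(0.0227×263/360) = 1.0167219.
So the SGD growth factor = 1.0064516.
Take logs: ln 1.0064516 / (263/360) = 0.008803, so 0.88%.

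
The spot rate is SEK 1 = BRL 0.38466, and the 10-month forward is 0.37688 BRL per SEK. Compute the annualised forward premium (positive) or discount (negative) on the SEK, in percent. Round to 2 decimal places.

-2.43%

T = 10/12 years.
Period premium: (0.37688 − 0.38466)/0.38466 = -0.0202257.
×(1/T) gives -2.43% p.a.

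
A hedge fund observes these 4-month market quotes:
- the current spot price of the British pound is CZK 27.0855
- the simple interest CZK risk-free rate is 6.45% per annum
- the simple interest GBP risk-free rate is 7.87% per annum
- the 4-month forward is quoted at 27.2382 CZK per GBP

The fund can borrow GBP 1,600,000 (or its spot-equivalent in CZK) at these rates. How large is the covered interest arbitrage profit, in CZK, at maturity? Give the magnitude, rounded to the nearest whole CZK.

CZK 455,857

T = 4/12 years.
Invest the GBP and cover forward: 1,600,000 × 1.0262333333 × 27.2382 = CZK 44,724,398.05.
Convert at spot and invest in CZK: 1,600,000 × 27.0855 × 1.021500 = CZK 44,268,541.20.
The quoted forward overvalues GBP, so borrow CZK, buy GBP at spot, deposit the GBP at 7.87%, and sell the proceeds forward at 27.2382.
The gap between the two covered legs is CZK 455,857.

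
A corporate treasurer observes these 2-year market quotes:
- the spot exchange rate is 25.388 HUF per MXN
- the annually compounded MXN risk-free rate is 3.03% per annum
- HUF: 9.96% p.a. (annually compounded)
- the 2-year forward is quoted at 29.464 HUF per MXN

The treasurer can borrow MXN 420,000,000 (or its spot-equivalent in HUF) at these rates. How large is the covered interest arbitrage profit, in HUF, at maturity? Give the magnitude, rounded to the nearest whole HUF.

T = 2 years.
Invest the MXN and cover forward: 420,000,000 × 1.06151809 × 29.464 = HUF 13,136,158,981.58.
Convert at spot and invest in HUF: 420,000,000 × 25.388 × 1.20912016 = HUF 12,892,799,901.27.
The quoted forward overvalues MXN, so borrow HUF, buy MXN at spot, deposit the MXN at 3.03%, and sell the proceeds forward at 29.464.
The gap between the two covered legs is HUF 243,359,080.

HUF 243,359,080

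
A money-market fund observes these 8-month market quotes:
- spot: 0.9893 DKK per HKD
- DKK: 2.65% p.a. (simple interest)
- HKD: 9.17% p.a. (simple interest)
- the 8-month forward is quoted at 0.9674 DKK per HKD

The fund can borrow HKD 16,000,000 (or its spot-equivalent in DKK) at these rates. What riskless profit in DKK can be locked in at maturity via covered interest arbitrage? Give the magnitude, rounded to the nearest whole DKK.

T = 8/12 years.
Keep in HKD, deliver into the forward: 16,000,000·1.0611333333·0.9674 = DKK 16,424,646.19.
Swap to DKK now, deposit: 16,000,000·0.9893·1.0176666667 = DKK 16,108,442.13.
The quoted forward overvalues HKD, so borrow DKK, buy HKD at spot, deposit the HKD at 9.17%, and sell the proceeds forward at 0.9674.
Profit = 16,424,646.19 − 16,108,442.13 = DKK 316,204.

DKK 316,204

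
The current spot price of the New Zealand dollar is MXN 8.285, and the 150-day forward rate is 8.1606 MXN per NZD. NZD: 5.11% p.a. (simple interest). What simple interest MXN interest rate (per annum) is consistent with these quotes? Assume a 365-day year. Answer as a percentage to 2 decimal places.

1.38%

T = 150/365 years.
CIP gives F = S · g_MXN/g_NZD, so g_MXN/g_NZD = 8.1606/8.285 = 0.9849849.
The NZD side grows by 1 + 0.0511×150/365 = 1.021000.
Hence g_MXN = 1.0056696.
(1.0056696 − 1)/T = 0.013796, i.e. 1.38%.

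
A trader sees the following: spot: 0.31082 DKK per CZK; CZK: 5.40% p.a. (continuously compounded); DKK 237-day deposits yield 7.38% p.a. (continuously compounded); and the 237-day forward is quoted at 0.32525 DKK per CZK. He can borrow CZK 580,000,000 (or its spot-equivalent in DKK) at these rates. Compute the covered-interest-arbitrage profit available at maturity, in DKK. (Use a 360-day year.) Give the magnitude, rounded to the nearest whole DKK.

DKK 6,221,411

T = 237/360 years.
Route A — deposit CZK, sell forward: 580,000,000 × 1.03618945631 × 0.32525 = DKK 195,471,959.99.
Route B — convert at spot, deposit DKK: 580,000,000 × 0.31082 × 1.04978459972 = DKK 189,250,548.59.
The quoted forward overvalues CZK, so borrow DKK, buy CZK at spot, deposit the CZK at 5.40%, and sell the proceeds forward at 0.32525.
The gap between the two covered legs is DKK 6,221,411.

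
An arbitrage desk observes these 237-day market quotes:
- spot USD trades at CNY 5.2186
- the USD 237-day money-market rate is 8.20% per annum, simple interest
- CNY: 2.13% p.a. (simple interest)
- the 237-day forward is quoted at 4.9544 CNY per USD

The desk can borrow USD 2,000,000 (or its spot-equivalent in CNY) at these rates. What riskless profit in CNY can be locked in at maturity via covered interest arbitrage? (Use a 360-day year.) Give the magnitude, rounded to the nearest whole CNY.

T = 237/360 years.
Route A — deposit USD, sell forward: 2,000,000 × 1.0539833333 × 4.9544 = CNY 10,443,710.05.
Route B — convert at spot, deposit CNY: 2,000,000 × 5.2186 × 1.0140225 = CNY 10,583,555.64.
The quoted forward undervalues USD, so borrow USD, convert to CNY at spot, deposit the CNY at 2.13%, and buy USD forward at 4.9544 to cover the loan.
Arbitrage profit = |10,443,710.05 − 10,583,555.64| = CNY 139,846.

CNY 139,846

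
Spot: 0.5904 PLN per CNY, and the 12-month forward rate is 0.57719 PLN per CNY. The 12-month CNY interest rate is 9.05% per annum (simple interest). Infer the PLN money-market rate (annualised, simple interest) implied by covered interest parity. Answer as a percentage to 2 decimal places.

6.61%

T = 1 year.
F/S = 0.57719/0.5904 = 0.9776253 = (growth of PLN) / (growth of CNY).
CNY growth factor: 1 + 0.0905×1 = 1.090500.
That pins the PLN growth at 1.0661004.
r = (1.0661004 − 1)/1 = 0.066100 → 6.61%.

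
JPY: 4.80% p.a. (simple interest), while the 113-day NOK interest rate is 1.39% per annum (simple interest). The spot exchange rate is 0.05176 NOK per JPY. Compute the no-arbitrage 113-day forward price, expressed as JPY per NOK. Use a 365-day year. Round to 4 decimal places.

T = 113/365 years.
Growth of 1 NOK over T: 1 + 0.0139×113/365 = 1.00430329.
Growth of 1 JPY over T: 1 + 0.0480×113/365 = 1.01486027.
So F = 0.05176 × 1.00430329 / 1.01486027 = 0.051221572 (NOK/JPY).
Invert for JPY per NOK: 1 / 0.051221572 = 19.5230.

19.5230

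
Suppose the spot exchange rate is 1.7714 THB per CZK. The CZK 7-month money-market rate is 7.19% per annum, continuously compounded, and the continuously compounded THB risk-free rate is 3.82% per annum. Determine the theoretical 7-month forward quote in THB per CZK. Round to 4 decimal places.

1.7369

T = 7/12 years.
THB growth factor: e^(0.0382×7/12) = 1.0225335.
Growth of 1 CZK over T: e^(0.0719×7/12) = 1.0428336.
CIP: F = S · (grow THB)/(grow CZK) = 1.7714 × 1.0225335/1.0428336 = 1.736917 THB per CZK.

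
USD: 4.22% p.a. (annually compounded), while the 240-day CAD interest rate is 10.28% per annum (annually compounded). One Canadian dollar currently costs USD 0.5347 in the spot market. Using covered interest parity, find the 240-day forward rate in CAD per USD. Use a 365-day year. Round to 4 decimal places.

T = 240/365 years.
Growth of 1 USD over T: (1 + 0.0422)^(240/365) = 1.0275511.
CAD accumulates by (1 + 0.1028)^(240/365) = 1.0664563.
So F = 0.5347 × 1.0275511 / 1.0664563 = 0.5151937 (USD/CAD).
Quoted the other way: 1/0.5151937 = 1.9410 CAD per USD.

1.9410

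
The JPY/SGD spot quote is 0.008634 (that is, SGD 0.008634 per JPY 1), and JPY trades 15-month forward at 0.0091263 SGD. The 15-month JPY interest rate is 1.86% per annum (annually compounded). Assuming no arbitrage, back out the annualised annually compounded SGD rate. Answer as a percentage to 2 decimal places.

T = 15/12 years.
F/S = 0.0091263/0.008634 = 1.0570188 = (growth of SGD) / (growth of JPY).
JPY growth factor: (1 + 0.0186)^(15/12) = 1.0233038.
Hence g_SGD = 1.0816514.
Annualise: 1.0816514^(12/15) − 1 = 0.064804 = 6.48%.

6.48%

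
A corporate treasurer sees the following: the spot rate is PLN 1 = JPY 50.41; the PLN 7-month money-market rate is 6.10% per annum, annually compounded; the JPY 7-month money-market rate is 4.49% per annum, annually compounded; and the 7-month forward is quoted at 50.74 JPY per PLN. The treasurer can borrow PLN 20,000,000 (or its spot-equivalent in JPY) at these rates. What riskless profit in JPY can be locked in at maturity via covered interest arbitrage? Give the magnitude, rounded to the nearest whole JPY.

T = 7/12 years.
Keep in PLN, deliver into the forward: 20,000,000·1.035143693574·50.74 = JPY 1,050,463,820.24.
Swap to JPY now, deposit: 20,000,000·50.41·1.025951723426 = JPY 1,034,364,527.56.
The quoted forward overvalues PLN, so borrow JPY, buy PLN at spot, deposit the PLN at 6.10%, and sell the proceeds forward at 50.74.
Arbitrage profit = |1,050,463,820.24 − 1,034,364,527.56| = JPY 16,099,293.

JPY 16,099,293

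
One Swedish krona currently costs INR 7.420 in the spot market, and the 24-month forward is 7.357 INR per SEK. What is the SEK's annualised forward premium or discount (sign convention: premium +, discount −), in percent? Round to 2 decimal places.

T = 2 years.
SEK trades forward at -0.84906% vs spot over the period.
Per annum: -0.0084906 / 2 = -0.004245 = -0.42%.

-0.42%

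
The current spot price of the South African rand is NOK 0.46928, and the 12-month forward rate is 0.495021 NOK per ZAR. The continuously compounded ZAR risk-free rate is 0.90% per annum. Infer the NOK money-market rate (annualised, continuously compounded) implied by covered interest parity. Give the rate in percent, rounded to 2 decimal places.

6.24%

T = 1 year.
By CIP, F/S equals the NOK-to-ZAR growth ratio: 0.495021/0.46928 = 1.0548521.
The ZAR side grows by e^(0.0090×1) = 1.0090406.
So the NOK growth factor = 1.0643886.
r = ln(1.0643886)/1 = 0.062401 → 6.24%.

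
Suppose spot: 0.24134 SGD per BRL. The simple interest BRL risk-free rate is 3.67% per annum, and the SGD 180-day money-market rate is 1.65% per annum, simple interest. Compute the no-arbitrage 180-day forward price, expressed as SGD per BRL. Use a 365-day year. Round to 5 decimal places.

0.23898

T = 180/365 years.
SGD accumulates by 1 + 0.0165×180/365 = 1.008137.
BRL growth factor: 1 + 0.0367×180/365 = 1.0180986.
So F = 0.24134 × 1.008137 / 1.0180986 = 0.2389786 (SGD/BRL).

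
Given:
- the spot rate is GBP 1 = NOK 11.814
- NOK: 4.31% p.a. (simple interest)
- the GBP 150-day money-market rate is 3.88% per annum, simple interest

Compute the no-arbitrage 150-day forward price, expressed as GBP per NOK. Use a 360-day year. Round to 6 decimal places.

T = 150/360 years.
NOK growth factor: 1 + 0.0431×150/360 = 1.0179583.
GBP accumulates by 1 + 0.0388×150/360 = 1.0161667.
Forward (NOK per GBP) = 11.814 × 1.0179583 / 1.0161667 = 11.83483.
Invert for GBP per NOK: 1 / 11.83483 = 0.084496.

0.084496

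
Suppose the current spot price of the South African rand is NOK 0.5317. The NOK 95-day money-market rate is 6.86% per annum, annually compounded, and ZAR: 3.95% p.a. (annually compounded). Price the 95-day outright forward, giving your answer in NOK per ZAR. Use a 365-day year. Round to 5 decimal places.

T = 95/365 years.
NOK accumulates by (1 + 0.0686)^(95/365) = 1.017419.
ZAR growth factor: (1 + 0.0395)^(95/365) = 1.010134.
Forward (NOK per ZAR) = 0.5317 × 1.017419 / 1.010134 = 0.5355346.

0.53553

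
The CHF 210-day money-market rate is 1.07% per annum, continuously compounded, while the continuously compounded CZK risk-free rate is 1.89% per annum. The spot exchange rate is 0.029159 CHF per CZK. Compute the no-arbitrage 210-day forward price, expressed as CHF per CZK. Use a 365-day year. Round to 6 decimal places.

0.029022

T = 210/365 years.
Growth of 1 CHF over T: e^(0.0107×210/365) = 1.0061752.
CZK growth factor: e^(0.0189×210/365) = 1.0109333.
Forward (CHF per CZK) = 0.029159 × 1.0061752 / 1.0109333 = 0.02902176.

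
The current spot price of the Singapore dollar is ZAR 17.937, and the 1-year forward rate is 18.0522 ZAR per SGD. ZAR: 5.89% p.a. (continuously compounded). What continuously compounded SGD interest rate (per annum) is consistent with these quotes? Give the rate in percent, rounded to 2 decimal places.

T = 1 year.
F/S = 18.0522/17.937 = 1.0064225 = (growth of ZAR) / (growth of SGD).
ZAR growth factor: e^(0.0589×1) = 1.0606692.
So the SGD growth factor = 1.0539005.
r = ln(1.0539005)/1 = 0.052498 → 5.25%.

5.25%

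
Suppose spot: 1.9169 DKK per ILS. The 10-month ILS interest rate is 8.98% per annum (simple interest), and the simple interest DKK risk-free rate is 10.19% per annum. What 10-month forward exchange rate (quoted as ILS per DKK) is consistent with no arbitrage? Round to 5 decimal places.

T = 10/12 years.
DKK accumulates by 1 + 0.1019×10/12 = 1.0849167.
ILS accumulates by 1 + 0.0898×10/12 = 1.0748333.
Forward (DKK per ILS) = 1.9169 × 1.0849167 / 1.0748333 = 1.934883.
Invert for ILS per DKK: 1 / 1.934883 = 0.51683.

0.51683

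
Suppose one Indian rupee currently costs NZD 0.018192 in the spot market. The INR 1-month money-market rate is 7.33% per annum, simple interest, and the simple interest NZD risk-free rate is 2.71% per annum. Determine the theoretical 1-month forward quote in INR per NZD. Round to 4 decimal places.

55.1804

T = 1/12 years.
NZD growth factor: 1 + 0.0271×1/12 = 1.00225833.
INR accumulates by 1 + 0.0733×1/12 = 1.00610833.
So F = 0.018192 × 1.00225833 / 1.00610833 = 0.018122386 (NZD/INR).
Invert for INR per NZD: 1 / 0.018122386 = 55.1804.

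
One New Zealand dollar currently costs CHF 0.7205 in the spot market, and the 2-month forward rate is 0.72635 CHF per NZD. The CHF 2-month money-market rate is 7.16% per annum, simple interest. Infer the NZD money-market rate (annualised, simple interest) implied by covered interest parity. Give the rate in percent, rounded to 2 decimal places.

T = 2/12 years.
By CIP, F/S equals the CHF-to-NZD growth ratio: 0.72635/0.7205 = 1.0081194.
CHF growth factor: 1 + 0.0716×2/12 = 1.0119333.
Hence g_NZD = 1.0037832.
(1.0037832 − 1)/T = 0.022699, i.e. 2.27%.

2.27%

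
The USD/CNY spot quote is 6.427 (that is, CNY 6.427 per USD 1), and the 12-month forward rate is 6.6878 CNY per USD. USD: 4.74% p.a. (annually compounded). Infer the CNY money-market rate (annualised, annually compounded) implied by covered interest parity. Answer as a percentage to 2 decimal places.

T = 1 year.
By CIP, F/S equals the CNY-to-USD growth ratio: 6.6878/6.427 = 1.0405788.
The USD side grows by (1 + 0.0474)^1 = 1.047400.
Hence g_CNY = 1.0899022.
r = 1.0899022^(1/1) − 1 = 0.089902 → 8.99%.

8.99%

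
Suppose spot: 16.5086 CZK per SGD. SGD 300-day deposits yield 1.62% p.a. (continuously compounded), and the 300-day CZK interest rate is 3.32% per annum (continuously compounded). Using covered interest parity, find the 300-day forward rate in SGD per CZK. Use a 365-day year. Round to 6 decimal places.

0.059734

T = 300/365 years.
CZK growth factor: e^(0.0332×300/365) = 1.0276634.
Growth of 1 SGD over T: e^(0.0162×300/365) = 1.0134041.
Forward (CZK per SGD) = 16.5086 × 1.0276634 / 1.0134041 = 16.74089.
Invert for SGD per CZK: 1 / 16.74089 = 0.059734.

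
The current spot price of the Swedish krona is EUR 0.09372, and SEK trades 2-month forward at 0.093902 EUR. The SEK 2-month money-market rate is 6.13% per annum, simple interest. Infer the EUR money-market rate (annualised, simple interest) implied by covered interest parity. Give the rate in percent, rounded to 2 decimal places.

T = 2/12 years.
F/S = 0.093902/0.09372 = 1.0019420 = (growth of EUR) / (growth of SEK).
SEK growth factor: 1 + 0.0613×2/12 = 1.0102167.
That pins the EUR growth at 1.0121785.
(1.0121785 − 1)/T = 0.073071, i.e. 7.31%.

7.31%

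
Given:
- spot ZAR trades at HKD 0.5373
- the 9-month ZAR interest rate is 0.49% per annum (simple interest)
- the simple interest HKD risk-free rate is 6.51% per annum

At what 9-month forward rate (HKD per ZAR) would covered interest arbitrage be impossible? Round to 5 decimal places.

0.56147

T = 9/12 years.
HKD accumulates by 1 + 0.0651×9/12 = 1.048825.
ZAR growth factor: 1 + 0.0049×9/12 = 1.003675.
CIP: F = S · (grow HKD)/(grow ZAR) = 0.5373 × 1.048825/1.003675 = 0.5614703 HKD per ZAR.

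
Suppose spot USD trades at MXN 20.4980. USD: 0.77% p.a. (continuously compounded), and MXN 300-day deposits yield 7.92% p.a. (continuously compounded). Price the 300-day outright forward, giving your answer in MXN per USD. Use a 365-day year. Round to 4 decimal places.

21.7387

T = 300/365 years.
MXN accumulates by e^(0.0792×300/365) = 1.06726136.
USD accumulates by e^(0.0077×300/365) = 1.00634884.
So F = 20.498 × 1.06726136 / 1.00634884 = 21.738708 (MXN/USD).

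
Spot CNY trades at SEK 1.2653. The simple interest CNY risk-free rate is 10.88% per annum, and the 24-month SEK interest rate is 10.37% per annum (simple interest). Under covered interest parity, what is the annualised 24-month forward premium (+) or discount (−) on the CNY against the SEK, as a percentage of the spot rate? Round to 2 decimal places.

T = 2 years.
CIP forward (SEK per CNY) = 1.2653 × 1.207400/1.217600 = 1.2547004.
(F − S)/S ÷ T = (1.2547004 − 1.2653)/1.2653/2 = -0.004189 → -0.42%.

-0.42%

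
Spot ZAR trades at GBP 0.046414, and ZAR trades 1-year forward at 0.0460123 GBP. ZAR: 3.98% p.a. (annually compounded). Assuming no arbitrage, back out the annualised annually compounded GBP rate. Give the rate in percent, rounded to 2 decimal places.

T = 1 year.
CIP gives F = S · g_GBP/g_ZAR, so g_GBP/g_ZAR = 0.0460123/0.046414 = 0.9913453.
The ZAR side grows by (1 + 0.0398)^1 = 1.039800.
So the GBP growth factor = 1.0308008.
Annualise: 1.0308008^(1/1) − 1 = 0.030801 = 3.08%.

3.08%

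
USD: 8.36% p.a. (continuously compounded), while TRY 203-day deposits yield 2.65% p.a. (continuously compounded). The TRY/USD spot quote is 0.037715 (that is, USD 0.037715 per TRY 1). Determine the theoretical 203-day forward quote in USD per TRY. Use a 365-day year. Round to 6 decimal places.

T = 203/365 years.
USD accumulates by e^(0.0836×203/365) = 1.0475932.
TRY growth factor: e^(0.0265×203/365) = 1.0148475.
CIP: F = S · (grow USD)/(grow TRY) = 0.037715 × 1.0475932/1.0148475 = 0.03893194 USD per TRY.

0.038932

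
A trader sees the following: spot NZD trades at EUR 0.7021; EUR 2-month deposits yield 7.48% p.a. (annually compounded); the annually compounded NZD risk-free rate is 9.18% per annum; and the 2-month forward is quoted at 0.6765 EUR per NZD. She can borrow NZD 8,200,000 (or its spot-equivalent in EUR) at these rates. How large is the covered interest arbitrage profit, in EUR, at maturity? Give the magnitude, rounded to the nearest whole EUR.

T = 2/12 years.
Invest the NZD and cover forward: 8,200,000 × 1.014745611 × 0.6765 = EUR 5,629,098.33.
Convert at spot and invest in EUR: 8,200,000 × 0.7021 × 1.012094993 = EUR 5,826,853.54.
The quoted forward undervalues NZD, so borrow NZD, convert to EUR at spot, deposit the EUR at 7.48%, and buy NZD forward at 0.6765 to cover the loan.
The gap between the two covered legs is EUR 197,755.

EUR 197,755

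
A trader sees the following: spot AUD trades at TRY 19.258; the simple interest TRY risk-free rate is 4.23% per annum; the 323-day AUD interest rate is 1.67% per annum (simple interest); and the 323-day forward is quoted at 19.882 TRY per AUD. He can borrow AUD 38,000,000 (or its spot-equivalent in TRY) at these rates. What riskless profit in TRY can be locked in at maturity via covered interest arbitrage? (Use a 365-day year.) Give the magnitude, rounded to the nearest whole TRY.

T = 323/365 years.
Route A — deposit AUD, sell forward: 38,000,000 × 1.01477835616 × 19.882 = TRY 766,681,284.53.
Route B — convert at spot, deposit TRY: 38,000,000 × 19.258 × 1.03743260274 = TRY 759,197,328.42.
The quoted forward overvalues AUD, so borrow TRY, buy AUD at spot, deposit the AUD at 1.67%, and sell the proceeds forward at 19.882.
Arbitrage profit = |766,681,284.53 − 759,197,328.42| = TRY 7,483,956.

TRY 7,483,956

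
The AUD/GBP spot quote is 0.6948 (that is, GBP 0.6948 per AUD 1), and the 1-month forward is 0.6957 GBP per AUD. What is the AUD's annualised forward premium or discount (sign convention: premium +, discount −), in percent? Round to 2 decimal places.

T = 1/12 years.
Period premium: (0.6957 − 0.6948)/0.6948 = 0.0012953.
×(1/T) gives 1.55% p.a.

+1.55%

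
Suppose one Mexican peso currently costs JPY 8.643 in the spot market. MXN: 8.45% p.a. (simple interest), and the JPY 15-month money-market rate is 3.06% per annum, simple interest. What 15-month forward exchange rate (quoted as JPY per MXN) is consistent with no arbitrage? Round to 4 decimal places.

T = 15/12 years.
JPY accumulates by 1 + 0.0306×15/12 = 1.038250.
MXN growth factor: 1 + 0.0845×15/12 = 1.105625.
CIP: F = S · (grow JPY)/(grow MXN) = 8.643 × 1.038250/1.105625 = 8.116310 JPY per MXN.

8.1163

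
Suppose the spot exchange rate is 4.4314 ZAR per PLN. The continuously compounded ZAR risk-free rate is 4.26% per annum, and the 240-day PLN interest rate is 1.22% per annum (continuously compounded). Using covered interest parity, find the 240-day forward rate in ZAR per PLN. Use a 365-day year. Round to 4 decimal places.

T = 240/365 years.
Growth of 1 ZAR over T: e^(0.0426×240/365) = 1.028407.
PLN growth factor: e^(0.0122×240/365) = 1.0080542.
CIP: F = S · (grow ZAR)/(grow PLN) = 4.4314 × 1.028407/1.0080542 = 4.520871 ZAR per PLN.

4.5209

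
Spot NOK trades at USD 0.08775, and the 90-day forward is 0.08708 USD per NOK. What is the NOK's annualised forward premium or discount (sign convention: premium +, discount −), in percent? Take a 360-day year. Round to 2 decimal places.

-3.05%

T = 90/360 years.
Period premium: (0.08708 − 0.08775)/0.08775 = -0.0076353.
×(1/T) gives -3.05% p.a.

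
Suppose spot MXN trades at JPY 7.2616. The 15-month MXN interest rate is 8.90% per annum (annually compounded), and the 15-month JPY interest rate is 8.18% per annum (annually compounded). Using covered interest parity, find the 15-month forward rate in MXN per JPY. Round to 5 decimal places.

0.13886

T = 15/12 years.
Growth of 1 JPY over T: (1 + 0.0818)^(15/12) = 1.1032749.
MXN growth factor: (1 + 0.0890)^(15/12) = 1.1124611.
So F = 7.2616 × 1.1032749 / 1.1124611 = 7.201637 (JPY/MXN).
Quoted the other way: 1/7.201637 = 0.13886 MXN per JPY.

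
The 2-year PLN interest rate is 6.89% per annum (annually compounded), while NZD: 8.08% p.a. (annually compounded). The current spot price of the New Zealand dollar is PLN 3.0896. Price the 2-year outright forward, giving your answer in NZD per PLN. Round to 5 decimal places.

0.33091

T = 2 years.
Growth of 1 PLN over T: (1 + 0.0689)^2 = 1.1425472.
NZD accumulates by (1 + 0.0808)^2 = 1.1681286.
So F = 3.0896 × 1.1425472 / 1.1681286 = 3.021939 (PLN/NZD).
Quoted the other way: 1/3.021939 = 0.33091 NZD per PLN.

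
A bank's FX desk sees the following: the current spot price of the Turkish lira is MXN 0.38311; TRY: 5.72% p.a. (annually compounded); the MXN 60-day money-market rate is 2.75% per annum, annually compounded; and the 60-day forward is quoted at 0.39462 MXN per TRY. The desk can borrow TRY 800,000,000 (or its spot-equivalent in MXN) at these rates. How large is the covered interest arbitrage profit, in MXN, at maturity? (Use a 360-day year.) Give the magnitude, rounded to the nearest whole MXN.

T = 60/360 years.
Keep in TRY, deliver into the forward: 800,000,000·1.00931375621·0.39462 = MXN 318,636,315.58.
Swap to MXN now, deposit: 800,000,000·0.38311·1.00453168172 = MXN 307,876,906.07.
The quoted forward overvalues TRY, so borrow MXN, buy TRY at spot, deposit the TRY at 5.72%, and sell the proceeds forward at 0.39462.
Profit = 318,636,315.58 − 307,876,906.07 = MXN 10,759,410.

MXN 10,759,410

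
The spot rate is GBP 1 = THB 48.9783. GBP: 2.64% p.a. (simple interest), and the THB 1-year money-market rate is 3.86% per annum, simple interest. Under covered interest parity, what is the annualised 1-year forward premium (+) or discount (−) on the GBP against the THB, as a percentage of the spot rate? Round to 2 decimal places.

T = 1 year.
F = S · g_THB/g_GBP = 48.9783 × 1.038600/1.026400 = 49.5604661.
Annualised premium = (F − S)/S × (1/T) = (49.5604661 − 48.9783)/48.9783 ÷ 1 = 1.19%.

+1.19%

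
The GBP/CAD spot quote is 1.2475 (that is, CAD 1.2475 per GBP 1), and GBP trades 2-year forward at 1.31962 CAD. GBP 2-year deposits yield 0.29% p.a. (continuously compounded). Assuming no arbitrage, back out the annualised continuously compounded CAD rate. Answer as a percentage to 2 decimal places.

T = 2 years.
F/S = 1.31962/1.2475 = 1.0578116 = (growth of CAD) / (growth of GBP).
GBP growth factor: e^(0.0029×2) = 1.0058169.
So the CAD growth factor = 1.0639648.
r = ln(1.0639648)/2 = 0.031001 → 3.10%.

3.10%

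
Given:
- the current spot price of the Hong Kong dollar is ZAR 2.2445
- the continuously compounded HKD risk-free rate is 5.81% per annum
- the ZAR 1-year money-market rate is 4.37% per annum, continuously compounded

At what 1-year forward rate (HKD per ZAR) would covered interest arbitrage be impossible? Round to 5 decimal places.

0.45200

T = 1 year.
ZAR growth factor: e^(0.0437×1) = 1.0446689.
HKD accumulates by e^(0.0581×1) = 1.059821.
CIP: F = S · (grow ZAR)/(grow HKD) = 2.2445 × 1.0446689/1.059821 = 2.212411 ZAR per HKD.
Quoted the other way: 1/2.212411 = 0.45200 HKD per ZAR.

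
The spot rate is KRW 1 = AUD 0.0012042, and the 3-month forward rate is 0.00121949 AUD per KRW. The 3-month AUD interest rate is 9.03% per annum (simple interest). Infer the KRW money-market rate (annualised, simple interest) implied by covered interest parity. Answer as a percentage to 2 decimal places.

3.90%

T = 3/12 years.
By CIP, F/S equals the AUD-to-KRW growth ratio: 0.00121949/0.0012042 = 1.0126972.
AUD growth factor: 1 + 0.0903×3/12 = 1.022575.
Hence g_KRW = 1.009754.
r = (1.009754 − 1)/(3/12) = 0.039016 → 3.90%.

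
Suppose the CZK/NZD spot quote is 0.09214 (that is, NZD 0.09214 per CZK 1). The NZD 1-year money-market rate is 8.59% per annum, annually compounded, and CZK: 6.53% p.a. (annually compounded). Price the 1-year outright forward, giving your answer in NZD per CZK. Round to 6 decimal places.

T = 1 year.
NZD growth factor: (1 + 0.0859)^1 = 1.085900.
CZK accumulates by (1 + 0.0653)^1 = 1.065300.
CIP: F = S · (grow NZD)/(grow CZK) = 0.09214 × 1.085900/1.065300 = 0.09392174 NZD per CZK.

0.093922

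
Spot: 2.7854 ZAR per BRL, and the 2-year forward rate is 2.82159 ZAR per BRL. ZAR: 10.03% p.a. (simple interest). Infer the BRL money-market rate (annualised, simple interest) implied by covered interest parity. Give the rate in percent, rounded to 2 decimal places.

9.26%

T = 2 years.
CIP gives F = S · g_ZAR/g_BRL, so g_ZAR/g_BRL = 2.82159/2.7854 = 1.0129927.
ZAR growth factor: 1 + 0.1003×2 = 1.200600.
So the BRL growth factor = 1.185201.
r = (1.185201 − 1)/2 = 0.092600 → 9.26%.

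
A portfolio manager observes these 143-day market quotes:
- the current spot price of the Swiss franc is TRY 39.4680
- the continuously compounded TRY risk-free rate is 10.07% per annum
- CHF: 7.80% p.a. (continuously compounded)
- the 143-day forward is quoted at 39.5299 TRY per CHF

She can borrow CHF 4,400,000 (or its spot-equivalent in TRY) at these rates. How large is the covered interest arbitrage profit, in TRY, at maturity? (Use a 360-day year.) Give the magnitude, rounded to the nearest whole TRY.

T = 143/360 years.
Route A — deposit CHF, sell forward: 4,400,000 × 1.0314683126 × 39.5299 = TRY 179,404,892.70.
Route B — convert at spot, deposit TRY: 4,400,000 × 39.4680 × 1.04081106331 = TRY 180,746,416.61.
The quoted forward undervalues CHF, so borrow CHF, convert to TRY at spot, deposit the TRY at 10.07%, and buy CHF forward at 39.5299 to cover the loan.
Profit = 180,746,416.61 − 179,404,892.70 = TRY 1,341,524.

TRY 1,341,524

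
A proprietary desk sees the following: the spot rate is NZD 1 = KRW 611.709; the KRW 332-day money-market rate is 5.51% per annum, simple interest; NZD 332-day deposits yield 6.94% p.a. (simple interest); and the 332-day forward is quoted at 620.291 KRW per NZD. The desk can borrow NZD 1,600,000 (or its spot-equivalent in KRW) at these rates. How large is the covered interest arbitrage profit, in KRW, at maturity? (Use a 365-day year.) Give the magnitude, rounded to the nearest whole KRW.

T = 332/365 years.
Keep in NZD, deliver into the forward: 1,600,000·1.06312547945·620.291 = KRW 1,055,115,466.84.
Swap to KRW now, deposit: 1,600,000·611.709·1.05011835616 = KRW 1,027,786,959.25.
The quoted forward overvalues NZD, so borrow KRW, buy NZD at spot, deposit the NZD at 6.94%, and sell the proceeds forward at 620.291.
The gap between the two covered legs is KRW 27,328,508.

KRW 27,328,508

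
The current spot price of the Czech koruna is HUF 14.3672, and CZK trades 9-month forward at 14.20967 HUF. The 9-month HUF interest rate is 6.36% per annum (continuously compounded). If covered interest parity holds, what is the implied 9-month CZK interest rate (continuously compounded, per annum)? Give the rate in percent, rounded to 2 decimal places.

T = 9/12 years.
By CIP, F/S equals the HUF-to-CZK growth ratio: 14.20967/14.3672 = 0.9890354.
The HUF side grows by e^(0.0636×9/12) = 1.048856.
That pins the CZK growth at 1.0604838.
Take logs: ln 1.0604838 / (9/12) = 0.078300, so 7.83%.

7.83%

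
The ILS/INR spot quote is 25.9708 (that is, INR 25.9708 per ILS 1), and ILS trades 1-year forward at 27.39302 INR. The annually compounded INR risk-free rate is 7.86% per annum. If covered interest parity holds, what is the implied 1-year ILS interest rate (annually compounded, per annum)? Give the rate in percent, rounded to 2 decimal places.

T = 1 year.
F/S = 27.39302/25.9708 = 1.0547623 = (growth of INR) / (growth of ILS).
INR growth factor: (1 + 0.0786)^1 = 1.078600.
Hence g_ILS = 1.0226001.
r = 1.0226001^(1/1) − 1 = 0.022600 → 2.26%.

2.26%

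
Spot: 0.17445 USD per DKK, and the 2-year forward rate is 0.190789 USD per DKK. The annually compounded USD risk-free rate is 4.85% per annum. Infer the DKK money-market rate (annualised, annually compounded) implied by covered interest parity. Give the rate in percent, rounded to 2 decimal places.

T = 2 years.
By CIP, F/S equals the USD-to-DKK growth ratio: 0.190789/0.17445 = 1.0936601.
The USD side grows by (1 + 0.0485)^2 = 1.0993522.
So the DKK growth factor = 1.0052046.
r = 1.0052046^(1/2) − 1 = 0.002599 → 0.26%.

0.26%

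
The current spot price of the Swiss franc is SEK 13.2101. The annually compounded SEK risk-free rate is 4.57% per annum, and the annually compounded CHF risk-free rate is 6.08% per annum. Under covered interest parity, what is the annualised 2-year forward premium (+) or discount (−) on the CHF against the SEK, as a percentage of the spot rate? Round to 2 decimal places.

-1.41%

T = 2 years.
F = S · g_SEK/g_CHF = 13.2101 × 1.0934885/1.1252966 = 12.8366978.
(F − S)/S ÷ T = (12.8366978 − 13.2101)/13.2101/2 = -0.014133 → -1.41%.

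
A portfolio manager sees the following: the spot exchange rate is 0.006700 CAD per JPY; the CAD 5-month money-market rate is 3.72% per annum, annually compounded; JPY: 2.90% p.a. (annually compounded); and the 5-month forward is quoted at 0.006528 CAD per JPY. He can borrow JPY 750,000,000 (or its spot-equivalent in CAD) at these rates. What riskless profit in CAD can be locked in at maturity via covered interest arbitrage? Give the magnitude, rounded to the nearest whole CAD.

CAD 147,392

T = 5/12 years.
Route A — deposit JPY, sell forward: 750,000,000 × 1.011982664 × 0.006528 = CAD 4,954,667.12.
Route B — convert at spot, deposit CAD: 750,000,000 × 0.006700 × 1.01533505 = CAD 5,102,058.63.
The quoted forward undervalues JPY, so borrow JPY, convert to CAD at spot, deposit the CAD at 3.72%, and buy JPY forward at 0.006528 to cover the loan.
Arbitrage profit = |4,954,667.12 − 5,102,058.63| = CAD 147,392.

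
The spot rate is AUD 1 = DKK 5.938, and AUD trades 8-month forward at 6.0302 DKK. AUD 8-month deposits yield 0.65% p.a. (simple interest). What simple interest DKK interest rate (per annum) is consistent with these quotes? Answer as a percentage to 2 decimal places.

T = 8/12 years.
CIP gives F = S · g_DKK/g_AUD, so g_DKK/g_AUD = 6.0302/5.938 = 1.0155271.
The AUD side grows by 1 + 0.0065×8/12 = 1.0043333.
That pins the DKK growth at 1.0199277.
(1.0199277 − 1)/T = 0.029892, i.e. 2.99%.

2.99%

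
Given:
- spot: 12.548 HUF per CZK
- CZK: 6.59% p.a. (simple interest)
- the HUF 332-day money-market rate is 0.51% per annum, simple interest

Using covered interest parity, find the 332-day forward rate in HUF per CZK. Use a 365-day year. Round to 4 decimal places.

11.8933

T = 332/365 years.
HUF accumulates by 1 + 0.0051×332/365 = 1.0046389.
CZK accumulates by 1 + 0.0659×332/365 = 1.05994192.
Forward (HUF per CZK) = 12.548 × 1.0046389 / 1.05994192 = 11.893302.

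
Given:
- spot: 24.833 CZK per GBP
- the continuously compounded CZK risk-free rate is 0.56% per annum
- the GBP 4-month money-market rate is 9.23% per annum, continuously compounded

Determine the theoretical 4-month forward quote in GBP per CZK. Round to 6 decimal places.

0.041450

T = 4/12 years.
CZK growth factor: e^(0.0056×4/12) = 1.0018684.
Growth of 1 GBP over T: e^(0.0923×4/12) = 1.0312449.
So F = 24.833 × 1.0018684 / 1.0312449 = 24.12560 (CZK/GBP).
Invert for GBP per CZK: 1 / 24.12560 = 0.041450.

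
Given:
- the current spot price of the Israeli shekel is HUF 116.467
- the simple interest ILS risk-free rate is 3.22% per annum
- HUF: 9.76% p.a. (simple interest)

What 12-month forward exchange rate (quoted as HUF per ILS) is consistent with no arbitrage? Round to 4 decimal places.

T = 1 year.
HUF accumulates by 1 + 0.0976×1 = 1.097600.
Growth of 1 ILS over T: 1 + 0.0322×1 = 1.032200.
CIP: F = S · (grow HUF)/(grow ILS) = 116.467 × 1.097600/1.032200 = 123.846327 HUF per ILS.

123.8463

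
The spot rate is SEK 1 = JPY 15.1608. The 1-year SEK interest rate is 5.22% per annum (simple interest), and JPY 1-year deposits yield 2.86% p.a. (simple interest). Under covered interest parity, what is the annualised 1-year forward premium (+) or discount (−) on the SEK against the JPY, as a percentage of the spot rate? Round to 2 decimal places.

T = 1 year.
F = S · g_JPY/g_SEK = 15.1608 × 1.028600/1.052200 = 14.8207554.
Annualised premium = (F − S)/S × (1/T) = (14.8207554 − 15.1608)/15.1608 ÷ 1 = -2.24%.

-2.24%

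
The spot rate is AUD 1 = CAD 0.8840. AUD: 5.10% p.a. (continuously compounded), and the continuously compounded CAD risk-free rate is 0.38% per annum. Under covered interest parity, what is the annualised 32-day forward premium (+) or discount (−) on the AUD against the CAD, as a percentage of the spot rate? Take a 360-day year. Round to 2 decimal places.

-4.71%

T = 32/360 years.
CIP forward (CAD per AUD) = 0.884 × 1.0003378/1.0045436 = 0.8802989.
Annualised premium = (F − S)/S × (1/T) = (0.8802989 − 0.884)/0.884 ÷ (32/360) = -4.71%.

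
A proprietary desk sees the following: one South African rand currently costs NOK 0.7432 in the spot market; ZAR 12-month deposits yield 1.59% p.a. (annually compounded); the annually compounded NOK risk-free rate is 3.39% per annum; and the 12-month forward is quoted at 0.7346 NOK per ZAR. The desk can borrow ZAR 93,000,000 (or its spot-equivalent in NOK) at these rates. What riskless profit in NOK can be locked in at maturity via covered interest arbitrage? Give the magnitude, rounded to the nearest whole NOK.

NOK 2,056,634

T = 1 year.
Invest the ZAR and cover forward: 93,000,000 × 1.015900 × 0.7346 = NOK 69,404,053.02.
Convert at spot and invest in NOK: 93,000,000 × 0.7432 × 1.033900 = NOK 71,460,686.64.
The quoted forward undervalues ZAR, so borrow ZAR, convert to NOK at spot, deposit the NOK at 3.39%, and buy ZAR forward at 0.7346 to cover the loan.
Arbitrage profit = |69,404,053.02 − 71,460,686.64| = NOK 2,056,634.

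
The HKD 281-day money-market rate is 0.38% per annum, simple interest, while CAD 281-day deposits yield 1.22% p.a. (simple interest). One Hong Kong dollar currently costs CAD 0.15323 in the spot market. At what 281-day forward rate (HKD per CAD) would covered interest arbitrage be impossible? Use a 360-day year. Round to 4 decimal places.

6.4838

T = 281/360 years.
CAD growth factor: 1 + 0.0122×281/360 = 1.0095228.
HKD growth factor: 1 + 0.0038×281/360 = 1.0029661.
So F = 0.15323 × 1.0095228 / 1.0029661 = 0.1542317 (CAD/HKD).
Quoted the other way: 1/0.1542317 = 6.4838 HKD per CAD.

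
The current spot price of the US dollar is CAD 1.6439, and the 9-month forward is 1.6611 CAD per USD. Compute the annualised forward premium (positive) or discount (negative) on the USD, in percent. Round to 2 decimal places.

+1.40%

T = 9/12 years.
USD trades forward at +1.04629% vs spot over the period.
×(1/T) gives 1.40% p.a.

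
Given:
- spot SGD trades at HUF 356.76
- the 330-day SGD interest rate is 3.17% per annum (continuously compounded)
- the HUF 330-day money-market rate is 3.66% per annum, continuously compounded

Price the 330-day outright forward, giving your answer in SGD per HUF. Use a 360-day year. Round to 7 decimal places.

T = 330/360 years.
HUF accumulates by e^(0.0366×330/360) = 1.0341191.
SGD accumulates by e^(0.0317×330/360) = 1.0294846.
So F = 356.76 × 1.0341191 / 1.0294846 = 358.3661 (HUF/SGD).
Quoted the other way: 1/358.3661 = 0.0027904 SGD per HUF.

0.0027904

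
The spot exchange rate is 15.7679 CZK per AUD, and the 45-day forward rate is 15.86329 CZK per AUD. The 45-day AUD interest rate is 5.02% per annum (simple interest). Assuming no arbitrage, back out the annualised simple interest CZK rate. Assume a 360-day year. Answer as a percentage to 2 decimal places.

T = 45/360 years.
CIP gives F = S · g_CZK/g_AUD, so g_CZK/g_AUD = 15.86329/15.7679 = 1.0060496.
AUD growth factor: 1 + 0.0502×45/360 = 1.006275.
Hence g_CZK = 1.0123626.
r = (1.0123626 − 1)/(45/360) = 0.098901 → 9.89%.

9.89%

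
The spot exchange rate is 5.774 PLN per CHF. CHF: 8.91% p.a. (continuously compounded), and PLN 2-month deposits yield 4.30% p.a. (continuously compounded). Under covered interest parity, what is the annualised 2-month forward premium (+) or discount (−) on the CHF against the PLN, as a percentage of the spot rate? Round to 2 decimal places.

T = 2/12 years.
No-arbitrage forward: 5.774 × 1.0071924 / 1.0149608 = 5.729806 PLN/CHF.
(F − S)/S ÷ T = (5.729806 − 5.774)/5.774/(2/12) = -0.045924 → -4.59%.

-4.59%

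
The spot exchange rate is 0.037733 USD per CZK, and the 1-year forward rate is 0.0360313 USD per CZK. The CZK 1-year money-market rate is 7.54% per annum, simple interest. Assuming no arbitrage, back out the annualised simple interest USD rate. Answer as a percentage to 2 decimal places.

T = 1 year.
F/S = 0.0360313/0.037733 = 0.9549015 = (growth of USD) / (growth of CZK).
The CZK side grows by 1 + 0.0754×1 = 1.075400.
So the USD growth factor = 1.0269011.
r = (1.0269011 − 1)/1 = 0.026901 → 2.69%.

2.69%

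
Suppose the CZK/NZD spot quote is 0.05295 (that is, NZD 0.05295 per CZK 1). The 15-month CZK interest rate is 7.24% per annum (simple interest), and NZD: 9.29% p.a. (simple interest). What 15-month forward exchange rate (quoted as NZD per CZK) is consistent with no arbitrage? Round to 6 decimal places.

0.054194

T = 15/12 years.
Growth of 1 NZD over T: 1 + 0.0929×15/12 = 1.116125.
CZK accumulates by 1 + 0.0724×15/12 = 1.090500.
Forward (NZD per CZK) = 0.05295 × 1.116125 / 1.090500 = 0.05419424.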